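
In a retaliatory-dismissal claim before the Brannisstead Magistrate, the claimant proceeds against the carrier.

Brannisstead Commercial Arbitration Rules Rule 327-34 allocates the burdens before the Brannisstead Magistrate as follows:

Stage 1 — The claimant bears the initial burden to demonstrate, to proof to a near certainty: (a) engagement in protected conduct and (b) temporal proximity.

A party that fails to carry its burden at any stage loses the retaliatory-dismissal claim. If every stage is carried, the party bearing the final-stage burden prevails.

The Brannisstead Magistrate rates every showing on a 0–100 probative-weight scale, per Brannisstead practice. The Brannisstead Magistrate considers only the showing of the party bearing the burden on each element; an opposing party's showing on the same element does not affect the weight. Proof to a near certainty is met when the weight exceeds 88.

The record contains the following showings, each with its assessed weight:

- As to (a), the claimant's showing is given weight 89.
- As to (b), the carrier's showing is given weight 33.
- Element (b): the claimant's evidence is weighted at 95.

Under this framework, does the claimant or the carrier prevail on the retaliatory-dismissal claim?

Stage 1 — burden on claimant; standard: proof to a near certainty (weight exceeds 88).
    (a): 89 > 88 [met]
    (b): 95 (carrier's 33 disregarded) > 88 [met]
  The claimant carries the last stage.
Every stage carried; the claimant prevails.

claimant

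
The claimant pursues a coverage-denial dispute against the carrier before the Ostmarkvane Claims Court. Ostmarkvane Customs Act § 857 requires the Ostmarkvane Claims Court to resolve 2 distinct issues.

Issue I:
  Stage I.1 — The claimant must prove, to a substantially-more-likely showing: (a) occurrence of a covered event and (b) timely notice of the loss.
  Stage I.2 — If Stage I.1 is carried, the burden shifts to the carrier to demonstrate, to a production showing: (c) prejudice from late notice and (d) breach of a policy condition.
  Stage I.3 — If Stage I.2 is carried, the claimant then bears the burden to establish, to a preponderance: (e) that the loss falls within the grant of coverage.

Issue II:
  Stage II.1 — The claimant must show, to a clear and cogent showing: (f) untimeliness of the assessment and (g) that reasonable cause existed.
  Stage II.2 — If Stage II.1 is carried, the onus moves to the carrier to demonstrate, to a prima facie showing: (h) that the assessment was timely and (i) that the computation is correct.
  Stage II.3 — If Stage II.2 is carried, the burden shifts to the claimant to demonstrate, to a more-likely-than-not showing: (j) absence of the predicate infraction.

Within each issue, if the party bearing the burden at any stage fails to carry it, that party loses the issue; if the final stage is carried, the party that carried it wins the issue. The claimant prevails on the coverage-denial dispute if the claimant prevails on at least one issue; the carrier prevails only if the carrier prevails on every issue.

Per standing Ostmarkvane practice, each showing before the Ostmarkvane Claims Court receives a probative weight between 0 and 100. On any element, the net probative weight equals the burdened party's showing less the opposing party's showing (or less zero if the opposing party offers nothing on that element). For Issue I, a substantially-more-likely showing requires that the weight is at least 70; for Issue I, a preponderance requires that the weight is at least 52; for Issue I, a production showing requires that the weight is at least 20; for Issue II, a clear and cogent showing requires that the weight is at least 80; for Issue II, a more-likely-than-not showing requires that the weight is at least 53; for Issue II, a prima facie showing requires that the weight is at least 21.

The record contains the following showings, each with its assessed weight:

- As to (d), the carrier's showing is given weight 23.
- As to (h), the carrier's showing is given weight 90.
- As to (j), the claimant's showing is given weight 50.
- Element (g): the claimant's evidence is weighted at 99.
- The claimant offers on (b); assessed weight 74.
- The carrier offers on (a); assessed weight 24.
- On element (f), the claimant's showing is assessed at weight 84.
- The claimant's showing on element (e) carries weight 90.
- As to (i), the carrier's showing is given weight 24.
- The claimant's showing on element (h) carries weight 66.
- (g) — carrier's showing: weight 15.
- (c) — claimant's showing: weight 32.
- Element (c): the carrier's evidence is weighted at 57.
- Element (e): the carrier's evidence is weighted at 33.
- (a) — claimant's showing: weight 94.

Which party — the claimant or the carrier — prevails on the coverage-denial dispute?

— Issue I —
At Stage I.1 the claimant must meet a substantially-more-likely showing (weight is at least 70): on (a) the weight is 94 less the opposing 24 gives net 70, which does reach 70, so (a) meets the standard; on (b) the weight is 74, ≥ 70, so (b) meets the standard.
  All elements met. The burden passes to the carrier.
At Stage I.2 the carrier must meet a production showing (weight is at least 20): on (c) the weight is 57 less the opposing 32 gives net 25, which does reach 20, so (c) meets the standard; on (d) the weight is 23, which does reach 20, so (d) meets the standard.
  Stage I.2 is satisfied; the onus moves to the claimant.
At Stage I.3 the claimant must meet a preponderance (weight is at least 52): on (e) the weight is 90 less the opposing 33 gives net 57, which does reach 52, so (e) meets the standard.
  All elements met at the final stage.
All stages carried — the claimant prevails on this issue.
— Issue II —
At Stage II.1 the claimant must meet a clear and cogent showing (weight is at least 80): on (f) the weight is 84, ≥ 80, so (f) meets the standard; on (g) the weight is 99 less the opposing 15 gives net 84, which does reach 80, so (g) meets the standard.
  Stage II.1 is satisfied; the onus moves to the carrier.
At Stage II.2 the carrier must meet a prima facie showing (weight is at least 21): on (h) the weight is 90 less the opposing 66 gives net 24, ≥ 21, so (h) meets the standard; on (i) the weight is 24, ≥ 21, so (i) meets the standard.
  Stage II.2 is satisfied; the onus moves to the claimant.
At Stage II.3 the claimant must meet a more-likely-than-not showing (weight is at least 53): on (j) the weight is 50, which does not reach 53, so (j) does not meet the standard.
  The claimant does not carry Stage II.3.
The carrier prevails on this issue.
Per-issue: Issue I → claimant; Issue II → carrier. The claimant must prevail on at least one issue; overall, the claimant prevails.

claimant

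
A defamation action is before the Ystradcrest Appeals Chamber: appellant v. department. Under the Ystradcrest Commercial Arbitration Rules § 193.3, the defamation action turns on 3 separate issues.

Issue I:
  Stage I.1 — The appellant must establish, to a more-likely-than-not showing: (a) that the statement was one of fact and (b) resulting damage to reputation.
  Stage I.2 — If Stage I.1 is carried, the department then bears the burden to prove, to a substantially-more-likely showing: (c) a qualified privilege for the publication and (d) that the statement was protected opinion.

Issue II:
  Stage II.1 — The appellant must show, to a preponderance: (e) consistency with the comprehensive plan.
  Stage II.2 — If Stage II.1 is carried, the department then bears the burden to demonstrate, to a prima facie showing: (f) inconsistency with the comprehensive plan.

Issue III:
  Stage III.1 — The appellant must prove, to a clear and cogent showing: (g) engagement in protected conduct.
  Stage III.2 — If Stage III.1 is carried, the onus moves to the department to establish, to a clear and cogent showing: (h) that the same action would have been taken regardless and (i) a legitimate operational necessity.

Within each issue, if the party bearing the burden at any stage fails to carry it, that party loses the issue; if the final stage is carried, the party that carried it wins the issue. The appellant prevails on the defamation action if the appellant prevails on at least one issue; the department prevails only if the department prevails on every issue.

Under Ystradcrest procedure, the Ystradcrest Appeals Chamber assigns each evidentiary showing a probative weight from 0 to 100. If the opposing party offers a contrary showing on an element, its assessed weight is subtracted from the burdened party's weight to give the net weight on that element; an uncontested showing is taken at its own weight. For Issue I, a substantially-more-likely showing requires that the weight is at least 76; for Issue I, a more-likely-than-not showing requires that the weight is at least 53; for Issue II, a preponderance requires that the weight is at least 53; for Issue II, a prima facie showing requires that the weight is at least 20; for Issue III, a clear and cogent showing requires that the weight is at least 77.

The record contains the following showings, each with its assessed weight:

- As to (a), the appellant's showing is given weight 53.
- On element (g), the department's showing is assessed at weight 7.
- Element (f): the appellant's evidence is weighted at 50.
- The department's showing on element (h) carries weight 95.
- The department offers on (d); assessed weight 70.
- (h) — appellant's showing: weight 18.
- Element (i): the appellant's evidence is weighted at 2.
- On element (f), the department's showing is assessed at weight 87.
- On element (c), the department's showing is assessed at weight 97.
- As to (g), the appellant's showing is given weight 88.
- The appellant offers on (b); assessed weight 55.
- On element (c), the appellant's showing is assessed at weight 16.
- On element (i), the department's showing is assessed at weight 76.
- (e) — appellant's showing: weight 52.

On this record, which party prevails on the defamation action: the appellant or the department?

— Issue I —
Stage I.1 (appellant, a more-likely-than-not showing, weight is at least 53): (a) 53 ≥ 53 — meets; (b) 55 ≥ 53 — meets.
  The appellant carries Stage I.1; the department now bears the burden.
Stage I.2 (department, a substantially-more-likely showing, weight is at least 76): (c) net 97−16=81 ≥ 76 — meets; (d) 70 < 76 — fails.
  The department does not carry Stage I.2.
The analysis ends at Stage I.2; the appellant prevails on this issue.
— Issue II —
Stage II.1 — burden on appellant; standard: a preponderance (weight is at least 53).
    (e): 52 < 53 [not met]
  Stage II.1 not carried; the appellant fails its burden.
The department prevails on this issue.
— Issue III —
At Stage III.1 the appellant must meet a clear and cogent showing (weight is at least 77): on (g) the weight is 88 less the opposing 7 gives net 81, which does reach 77, so (g) meets the standard.
  All elements met. The burden passes to the department.
At Stage III.2 the department must meet a clear and cogent showing (weight is at least 77): on (h) the weight is 95 less the opposing 18 gives net 77, ≥ 77, so (h) meets the standard; on (i) the weight is 76 less the opposing 2 gives net 74, which does not reach 77, so (i) does not meet the standard.
  Stage III.2 not carried; the department fails its burden.
The analysis ends at Stage III.2; the appellant prevails on this issue.
Per-issue: Issue I → appellant; Issue II → department; Issue III → appellant. The appellant must prevail on at least one issue; overall, the appellant prevails.

appellant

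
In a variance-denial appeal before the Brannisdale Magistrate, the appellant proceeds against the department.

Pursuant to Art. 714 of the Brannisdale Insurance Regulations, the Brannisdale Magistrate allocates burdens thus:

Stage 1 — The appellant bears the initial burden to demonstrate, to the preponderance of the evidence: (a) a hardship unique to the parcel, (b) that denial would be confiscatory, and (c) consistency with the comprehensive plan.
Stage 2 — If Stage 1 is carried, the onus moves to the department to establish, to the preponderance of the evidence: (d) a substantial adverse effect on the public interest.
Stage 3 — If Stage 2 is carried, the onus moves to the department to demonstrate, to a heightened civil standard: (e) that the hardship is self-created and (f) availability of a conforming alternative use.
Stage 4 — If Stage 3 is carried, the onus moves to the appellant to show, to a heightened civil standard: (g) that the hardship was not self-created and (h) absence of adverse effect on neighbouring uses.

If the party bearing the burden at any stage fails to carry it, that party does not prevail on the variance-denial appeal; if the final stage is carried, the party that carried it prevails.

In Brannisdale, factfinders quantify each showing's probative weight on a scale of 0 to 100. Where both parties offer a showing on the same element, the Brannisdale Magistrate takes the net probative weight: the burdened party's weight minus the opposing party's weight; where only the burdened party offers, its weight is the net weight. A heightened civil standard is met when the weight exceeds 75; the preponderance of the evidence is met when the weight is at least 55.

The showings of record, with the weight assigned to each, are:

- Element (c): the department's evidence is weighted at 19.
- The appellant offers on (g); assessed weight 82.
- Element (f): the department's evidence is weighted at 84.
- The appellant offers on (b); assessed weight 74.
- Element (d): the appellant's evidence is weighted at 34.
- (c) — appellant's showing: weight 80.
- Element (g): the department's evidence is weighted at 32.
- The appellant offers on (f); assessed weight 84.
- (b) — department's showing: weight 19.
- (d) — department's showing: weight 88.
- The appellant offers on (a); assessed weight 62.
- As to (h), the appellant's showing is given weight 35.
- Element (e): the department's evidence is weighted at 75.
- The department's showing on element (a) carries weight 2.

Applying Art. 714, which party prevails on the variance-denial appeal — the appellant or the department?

Stage 1 — burden on appellant; standard: the preponderance of the evidence (weight is at least 55).
    (a): 62 − 2 = 60 ≥ 55 [met]
    (b): 74 − 19 = 55 ≥ 55 [met]
    (c): 80 − 19 = 61 ≥ 55 [met]
  The appellant carries Stage 1; the department now bears the burden.
Stage 2 — burden on department; standard: the preponderance of the evidence (weight is at least 55).
    (d): 88 − 34 = 54 < 55 [not met]
  Not every element is met, so the department fails to carry Stage 2.
The appellant prevails.

appellant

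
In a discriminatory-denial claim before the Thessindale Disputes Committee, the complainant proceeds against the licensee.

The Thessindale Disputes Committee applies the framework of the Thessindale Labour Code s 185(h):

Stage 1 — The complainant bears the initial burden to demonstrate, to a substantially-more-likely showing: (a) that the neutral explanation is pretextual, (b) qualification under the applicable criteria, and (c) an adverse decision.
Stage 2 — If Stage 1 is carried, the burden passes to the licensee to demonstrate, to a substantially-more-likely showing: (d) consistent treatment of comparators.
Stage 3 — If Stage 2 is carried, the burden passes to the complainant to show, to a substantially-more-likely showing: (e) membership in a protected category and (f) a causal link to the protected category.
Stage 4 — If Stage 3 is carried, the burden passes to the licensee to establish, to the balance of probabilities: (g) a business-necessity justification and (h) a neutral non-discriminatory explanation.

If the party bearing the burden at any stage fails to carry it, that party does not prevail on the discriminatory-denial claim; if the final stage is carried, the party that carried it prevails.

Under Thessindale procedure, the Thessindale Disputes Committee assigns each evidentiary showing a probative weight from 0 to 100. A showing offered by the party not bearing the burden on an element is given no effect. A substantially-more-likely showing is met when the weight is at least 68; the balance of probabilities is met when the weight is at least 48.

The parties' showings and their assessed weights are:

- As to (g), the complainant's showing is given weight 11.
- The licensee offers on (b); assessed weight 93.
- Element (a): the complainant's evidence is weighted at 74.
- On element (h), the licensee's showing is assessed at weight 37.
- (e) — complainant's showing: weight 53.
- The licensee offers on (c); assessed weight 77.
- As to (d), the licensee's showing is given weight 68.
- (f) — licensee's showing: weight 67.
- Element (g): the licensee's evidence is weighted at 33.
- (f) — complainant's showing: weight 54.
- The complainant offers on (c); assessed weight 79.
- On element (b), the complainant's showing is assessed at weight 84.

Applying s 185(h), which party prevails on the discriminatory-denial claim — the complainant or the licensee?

At Stage 1 the complainant must meet a substantially-more-likely showing (weight is at least 68): on (a) the weight is 74, which does reach 68, so (a) meets the standard; on (b) the weight is 84 (the licensee's 93 is given no effect), which does reach 68, so (b) meets the standard; on (c) the weight is 79 (the licensee's 77 is given no effect), ≥ 68, so (c) meets the standard.
  The complainant carries Stage 1; the licensee now bears the burden.
At Stage 2 the licensee must meet a substantially-more-likely showing (weight is at least 68): on (d) the weight is 68, which does reach 68, so (d) meets the standard.
  All elements met. The burden passes to the complainant.
At Stage 3 the complainant must meet a substantially-more-likely showing (weight is at least 68): on (e) the weight is 53, which does not reach 68, so (e) does not meet the standard; on (f) the weight is 54 (the licensee's 67 is given no effect), < 68, so (f) does not meet the standard.
  The complainant does not carry Stage 3.
The licensee prevails.

licensee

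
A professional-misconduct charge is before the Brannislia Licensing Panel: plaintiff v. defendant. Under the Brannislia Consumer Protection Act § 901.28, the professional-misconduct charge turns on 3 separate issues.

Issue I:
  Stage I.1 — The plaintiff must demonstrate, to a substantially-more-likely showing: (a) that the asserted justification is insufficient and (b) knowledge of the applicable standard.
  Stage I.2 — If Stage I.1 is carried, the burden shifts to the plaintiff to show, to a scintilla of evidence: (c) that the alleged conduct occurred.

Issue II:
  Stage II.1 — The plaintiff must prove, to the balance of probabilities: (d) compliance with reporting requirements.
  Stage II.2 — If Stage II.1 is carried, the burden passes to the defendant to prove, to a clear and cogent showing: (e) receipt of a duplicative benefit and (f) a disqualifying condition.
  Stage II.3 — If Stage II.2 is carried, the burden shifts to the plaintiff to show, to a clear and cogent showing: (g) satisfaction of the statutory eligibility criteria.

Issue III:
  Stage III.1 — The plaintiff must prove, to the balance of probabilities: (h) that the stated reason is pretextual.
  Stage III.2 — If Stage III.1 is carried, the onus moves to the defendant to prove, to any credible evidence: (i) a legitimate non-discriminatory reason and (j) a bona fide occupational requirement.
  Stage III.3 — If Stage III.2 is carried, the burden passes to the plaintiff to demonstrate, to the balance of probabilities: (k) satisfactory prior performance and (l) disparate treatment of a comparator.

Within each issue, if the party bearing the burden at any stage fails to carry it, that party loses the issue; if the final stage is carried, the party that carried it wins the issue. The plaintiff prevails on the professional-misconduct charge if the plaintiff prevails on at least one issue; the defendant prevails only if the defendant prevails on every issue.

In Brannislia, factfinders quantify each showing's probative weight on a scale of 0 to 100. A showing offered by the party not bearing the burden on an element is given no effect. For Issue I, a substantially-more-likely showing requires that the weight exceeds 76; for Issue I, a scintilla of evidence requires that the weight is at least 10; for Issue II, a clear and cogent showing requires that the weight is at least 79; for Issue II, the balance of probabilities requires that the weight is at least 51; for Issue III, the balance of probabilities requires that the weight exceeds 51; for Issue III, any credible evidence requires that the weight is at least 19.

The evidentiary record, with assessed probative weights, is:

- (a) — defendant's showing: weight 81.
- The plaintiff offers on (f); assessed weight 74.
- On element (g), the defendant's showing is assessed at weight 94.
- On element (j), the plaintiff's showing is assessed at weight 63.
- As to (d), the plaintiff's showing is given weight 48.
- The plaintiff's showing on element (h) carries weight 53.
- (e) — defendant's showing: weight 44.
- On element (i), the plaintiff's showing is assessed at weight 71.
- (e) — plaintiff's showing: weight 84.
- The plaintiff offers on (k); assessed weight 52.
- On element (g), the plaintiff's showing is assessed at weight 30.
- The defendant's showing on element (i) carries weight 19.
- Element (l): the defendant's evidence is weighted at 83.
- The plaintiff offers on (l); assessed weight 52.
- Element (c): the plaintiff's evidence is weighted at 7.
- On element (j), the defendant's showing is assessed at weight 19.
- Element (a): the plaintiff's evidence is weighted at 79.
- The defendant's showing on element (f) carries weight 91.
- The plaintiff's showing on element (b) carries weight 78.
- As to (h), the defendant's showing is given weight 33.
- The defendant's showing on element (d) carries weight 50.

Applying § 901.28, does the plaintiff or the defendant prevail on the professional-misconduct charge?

— Issue I —
Stage I.1 (plaintiff, a substantially-more-likely showing, weight exceeds 76): (a) 79 (defendant's 81 disregarded) > 76 — meets; (b) 78 > 76 — meets.
  All elements met. The plaintiff retains the burden for Stage I.2.
Stage I.2 (plaintiff, a scintilla of evidence, weight is at least 10): (c) 7 < 10 — fails.
  Not every element is met, so the plaintiff fails to carry Stage I.2.
The defendant prevails on this issue.
— Issue II —
Stage II.1 — burden on plaintiff; standard: the balance of probabilities (weight is at least 51).
    (d): 48 (defendant's 50 disregarded) < 51 [not met]
  Stage II.1 not carried; the plaintiff fails its burden.
So the defendant prevails on this issue.
— Issue III —
Stage III.1 — burden on plaintiff; standard: the balance of probabilities (weight exceeds 51).
    (h): 53 (defendant's 33 disregarded) > 51 [met]
  The plaintiff carries Stage III.1; the defendant now bears the burden.
Stage III.2 — burden on defendant; standard: any credible evidence (weight is at least 19).
    (i): 19 (plaintiff's 71 disregarded) ≥ 19 [met]
    (j): 19 (plaintiff's 63 disregarded) ≥ 19 [met]
  Stage III.2 carried; the burden shifts to the plaintiff.
Stage III.3 — burden on plaintiff; standard: the balance of probabilities (weight exceeds 51).
    (k): 52 > 51 [met]
    (l): 52 (defendant's 83 disregarded) > 51 [met]
  The plaintiff carries the last stage.
With every stage satisfied, the plaintiff prevails on this issue.
Per-issue: Issue I → defendant; Issue II → defendant; Issue III → plaintiff. The plaintiff must prevail on at least one issue; overall, the plaintiff prevails.

plaintiff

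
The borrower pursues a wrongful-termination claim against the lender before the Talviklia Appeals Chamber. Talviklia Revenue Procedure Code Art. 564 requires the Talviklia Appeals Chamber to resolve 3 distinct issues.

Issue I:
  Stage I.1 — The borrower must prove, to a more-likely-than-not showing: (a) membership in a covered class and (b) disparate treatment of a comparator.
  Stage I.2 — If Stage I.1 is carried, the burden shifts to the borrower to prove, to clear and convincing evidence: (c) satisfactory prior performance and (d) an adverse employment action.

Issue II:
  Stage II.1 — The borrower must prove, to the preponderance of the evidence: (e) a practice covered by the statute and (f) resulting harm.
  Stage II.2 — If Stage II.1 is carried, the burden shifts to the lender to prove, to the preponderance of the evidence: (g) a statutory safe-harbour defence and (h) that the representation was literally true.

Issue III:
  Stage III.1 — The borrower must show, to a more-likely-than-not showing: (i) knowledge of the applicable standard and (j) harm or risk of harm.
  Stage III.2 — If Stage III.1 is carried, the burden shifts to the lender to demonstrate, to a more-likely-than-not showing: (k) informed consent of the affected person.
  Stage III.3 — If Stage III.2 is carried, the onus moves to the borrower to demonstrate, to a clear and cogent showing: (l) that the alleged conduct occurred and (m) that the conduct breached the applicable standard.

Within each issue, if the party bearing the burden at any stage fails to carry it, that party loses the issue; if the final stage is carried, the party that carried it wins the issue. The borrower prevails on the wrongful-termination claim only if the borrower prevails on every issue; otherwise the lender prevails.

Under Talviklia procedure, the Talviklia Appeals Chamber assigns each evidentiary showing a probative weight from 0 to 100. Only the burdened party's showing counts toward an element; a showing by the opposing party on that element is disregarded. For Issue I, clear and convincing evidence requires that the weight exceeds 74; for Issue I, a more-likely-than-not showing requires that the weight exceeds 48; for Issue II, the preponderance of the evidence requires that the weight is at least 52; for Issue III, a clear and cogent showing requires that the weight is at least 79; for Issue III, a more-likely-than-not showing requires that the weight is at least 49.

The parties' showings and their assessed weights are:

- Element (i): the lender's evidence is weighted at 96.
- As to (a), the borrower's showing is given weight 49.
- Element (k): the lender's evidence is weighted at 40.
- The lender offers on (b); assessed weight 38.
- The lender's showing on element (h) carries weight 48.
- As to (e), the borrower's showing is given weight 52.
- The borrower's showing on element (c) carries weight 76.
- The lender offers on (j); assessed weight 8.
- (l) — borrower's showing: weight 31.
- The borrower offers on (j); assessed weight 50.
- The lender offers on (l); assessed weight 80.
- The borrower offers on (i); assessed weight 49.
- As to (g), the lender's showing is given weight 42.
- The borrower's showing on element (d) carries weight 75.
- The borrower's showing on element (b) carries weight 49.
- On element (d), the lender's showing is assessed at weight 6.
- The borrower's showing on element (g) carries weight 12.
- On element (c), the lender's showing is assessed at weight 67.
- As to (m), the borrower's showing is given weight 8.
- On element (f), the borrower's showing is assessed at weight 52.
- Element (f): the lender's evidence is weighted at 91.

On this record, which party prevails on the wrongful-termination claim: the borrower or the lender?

— Issue I —
At Stage I.1 the borrower must meet a more-likely-than-not showing (weight exceeds 48): on (a) the weight is 49, > 48, so (a) meets the standard; on (b) the weight is 49 (the lender's 38 is given no effect), which does exceed 48, so (b) meets the standard.
  All elements met. The borrower retains the burden for Stage I.2.
At Stage I.2 the borrower must meet clear and convincing evidence (weight exceeds 74): on (c) the weight is 76 (the lender's 67 is given no effect), > 74, so (c) meets the standard; on (d) the weight is 75 (the lender's 6 is given no effect), which does exceed 74, so (d) meets the standard.
  Stage I.2 carried; the final stage is satisfied.
All stages carried — the borrower prevails on this issue.
— Issue II —
Stage II.1 — burden on borrower; standard: the preponderance of the evidence (weight is at least 52).
    (e): 52 ≥ 52 [met]
    (f): 52 (lender's 91 disregarded) ≥ 52 [met]
  All elements met. The burden passes to the lender.
Stage II.2 — burden on lender; standard: the preponderance of the evidence (weight is at least 52).
    (g): 42 (borrower's 12 disregarded) < 52 [not met]
    (h): 48 < 52 [not met]
  Not every element is met, so the lender fails to carry Stage II.2.
The borrower prevails on this issue.
— Issue III —
Stage III.1 — burden on borrower; standard: a more-likely-than-not showing (weight is at least 49).
    (i): 49 (lender's 96 disregarded) ≥ 49 [met]
    (j): 50 (lender's 8 disregarded) ≥ 49 [met]
  Stage III.1 is satisfied; the onus moves to the lender.
Stage III.2 — burden on lender; standard: a more-likely-than-not showing (weight is at least 49).
    (k): 40 < 49 [not met]
  The lender does not carry Stage III.2.
The borrower prevails on this issue.
Per-issue: Issue I → borrower; Issue II → borrower; Issue III → borrower. The borrower must prevail on every issue; overall, the borrower prevails.

borrower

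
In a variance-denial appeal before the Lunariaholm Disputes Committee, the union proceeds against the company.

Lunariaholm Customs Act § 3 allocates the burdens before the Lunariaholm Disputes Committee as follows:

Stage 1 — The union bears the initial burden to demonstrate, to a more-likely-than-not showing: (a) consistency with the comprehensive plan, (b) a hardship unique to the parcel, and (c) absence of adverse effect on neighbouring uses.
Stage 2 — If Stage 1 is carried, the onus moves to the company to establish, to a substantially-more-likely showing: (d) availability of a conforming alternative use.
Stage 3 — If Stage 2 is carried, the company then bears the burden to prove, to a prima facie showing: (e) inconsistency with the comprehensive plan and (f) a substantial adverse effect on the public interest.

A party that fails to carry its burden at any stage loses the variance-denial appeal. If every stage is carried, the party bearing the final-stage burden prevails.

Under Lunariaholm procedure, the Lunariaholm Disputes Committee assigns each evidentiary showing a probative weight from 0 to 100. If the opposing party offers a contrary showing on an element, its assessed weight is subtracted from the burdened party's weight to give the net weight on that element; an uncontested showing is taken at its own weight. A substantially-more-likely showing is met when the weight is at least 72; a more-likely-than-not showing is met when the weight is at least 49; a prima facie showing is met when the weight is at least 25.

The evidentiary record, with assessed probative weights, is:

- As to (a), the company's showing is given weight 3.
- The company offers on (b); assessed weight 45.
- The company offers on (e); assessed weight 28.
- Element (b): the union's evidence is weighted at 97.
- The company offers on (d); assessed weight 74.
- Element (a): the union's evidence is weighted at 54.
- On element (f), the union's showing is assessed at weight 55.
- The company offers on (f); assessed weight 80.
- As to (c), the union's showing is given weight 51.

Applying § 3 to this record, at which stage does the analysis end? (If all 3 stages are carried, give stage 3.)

stage 3

Stage 1 — burden on union; standard: a more-likely-than-not showing (weight is at least 49).
    (a): 54 − 3 = 51 ≥ 49 [met]
    (b): 97 − 45 = 52 ≥ 49 [met]
    (c): 51 ≥ 49 [met]
  All elements met. The burden passes to the company.
Stage 2 — burden on company; standard: a substantially-more-likely showing (weight is at least 72).
    (d): 74 ≥ 72 [met]
  All elements met. The company retains the burden for Stage 3.
Stage 3 — burden on company; standard: a prima facie showing (weight is at least 25).
    (e): 28 ≥ 25 [met]
    (f): 80 − 55 = 25 ≥ 25 [met]
  The company carries the last stage.
All stages carried — the company prevails.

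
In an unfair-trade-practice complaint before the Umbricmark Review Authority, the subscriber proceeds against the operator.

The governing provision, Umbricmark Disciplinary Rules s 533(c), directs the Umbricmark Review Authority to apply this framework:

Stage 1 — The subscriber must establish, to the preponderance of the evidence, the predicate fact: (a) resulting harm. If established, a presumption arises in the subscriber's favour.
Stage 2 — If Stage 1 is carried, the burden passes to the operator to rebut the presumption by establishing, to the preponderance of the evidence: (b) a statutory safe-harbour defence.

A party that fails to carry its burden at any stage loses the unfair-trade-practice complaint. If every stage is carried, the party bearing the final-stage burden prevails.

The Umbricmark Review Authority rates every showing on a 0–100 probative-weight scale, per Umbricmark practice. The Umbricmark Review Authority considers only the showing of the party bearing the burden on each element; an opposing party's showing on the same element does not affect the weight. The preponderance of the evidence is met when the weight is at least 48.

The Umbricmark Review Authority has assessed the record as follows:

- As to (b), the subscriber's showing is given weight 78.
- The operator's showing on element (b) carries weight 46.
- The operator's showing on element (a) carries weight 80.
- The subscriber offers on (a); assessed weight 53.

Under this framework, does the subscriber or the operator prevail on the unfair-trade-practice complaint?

subscriber

Stage 1 (subscriber, the preponderance of the evidence, weight is at least 48): (a) 53 (operator's 80 disregarded) ≥ 48 — meets.
  All elements met. The burden passes to the operator.
Stage 2 (operator, the preponderance of the evidence, weight is at least 48): (b) 46 (subscriber's 78 disregarded) < 48 — fails.
  Stage 2 not carried; the operator fails its burden.
So the subscriber prevails.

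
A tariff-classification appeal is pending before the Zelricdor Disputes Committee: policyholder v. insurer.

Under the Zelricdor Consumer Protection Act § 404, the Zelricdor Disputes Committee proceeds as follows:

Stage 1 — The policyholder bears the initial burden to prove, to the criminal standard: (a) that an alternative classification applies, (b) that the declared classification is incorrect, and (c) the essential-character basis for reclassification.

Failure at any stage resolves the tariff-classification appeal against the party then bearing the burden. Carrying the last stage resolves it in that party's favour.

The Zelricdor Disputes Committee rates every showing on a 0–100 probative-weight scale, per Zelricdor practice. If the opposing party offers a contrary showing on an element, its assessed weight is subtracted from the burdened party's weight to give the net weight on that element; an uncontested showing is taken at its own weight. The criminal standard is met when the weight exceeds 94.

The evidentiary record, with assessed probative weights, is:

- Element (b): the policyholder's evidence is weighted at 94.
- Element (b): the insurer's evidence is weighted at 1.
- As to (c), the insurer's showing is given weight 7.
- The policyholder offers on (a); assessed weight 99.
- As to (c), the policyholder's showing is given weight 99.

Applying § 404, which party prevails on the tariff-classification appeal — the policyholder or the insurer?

insurer

Stage 1 — burden on policyholder; standard: the criminal standard (weight exceeds 94).
    (a): 99 > 94 [met]
    (b): 94 − 1 = 93 ≤ 94 [not met]
    (c): 99 − 7 = 92 ≤ 94 [not met]
  Not every element is met, so the policyholder fails to carry Stage 1.
The insurer prevails.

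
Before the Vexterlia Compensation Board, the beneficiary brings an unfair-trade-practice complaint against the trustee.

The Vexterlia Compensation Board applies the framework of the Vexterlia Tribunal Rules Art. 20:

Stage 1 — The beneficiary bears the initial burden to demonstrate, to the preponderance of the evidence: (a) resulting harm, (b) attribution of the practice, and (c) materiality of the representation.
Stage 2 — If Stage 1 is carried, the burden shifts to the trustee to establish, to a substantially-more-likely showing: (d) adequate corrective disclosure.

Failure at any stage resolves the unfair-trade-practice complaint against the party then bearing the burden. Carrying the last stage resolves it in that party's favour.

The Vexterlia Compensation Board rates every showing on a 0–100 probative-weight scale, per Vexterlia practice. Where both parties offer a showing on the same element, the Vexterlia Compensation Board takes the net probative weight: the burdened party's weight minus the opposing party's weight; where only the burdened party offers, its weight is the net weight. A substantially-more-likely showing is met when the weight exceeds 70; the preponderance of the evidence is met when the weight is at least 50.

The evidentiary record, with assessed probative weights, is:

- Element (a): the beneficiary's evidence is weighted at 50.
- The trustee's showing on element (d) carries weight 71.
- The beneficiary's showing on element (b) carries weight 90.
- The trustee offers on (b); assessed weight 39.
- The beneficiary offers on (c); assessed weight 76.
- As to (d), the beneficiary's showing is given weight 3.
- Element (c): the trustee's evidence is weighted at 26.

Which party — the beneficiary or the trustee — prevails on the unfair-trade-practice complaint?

beneficiary

Stage 1 — burden on beneficiary; standard: the preponderance of the evidence (weight is at least 50).
    (a): 50 ≥ 50 [met]
    (b): 90 − 39 = 51 ≥ 50 [met]
    (c): 76 − 26 = 50 ≥ 50 [met]
  The beneficiary carries Stage 1; the trustee now bears the burden.
Stage 2 — burden on trustee; standard: a substantially-more-likely showing (weight exceeds 70).
    (d): 71 − 3 = 68 ≤ 70 [not met]
  Not every element is met, so the trustee fails to carry Stage 2.
So the beneficiary prevails.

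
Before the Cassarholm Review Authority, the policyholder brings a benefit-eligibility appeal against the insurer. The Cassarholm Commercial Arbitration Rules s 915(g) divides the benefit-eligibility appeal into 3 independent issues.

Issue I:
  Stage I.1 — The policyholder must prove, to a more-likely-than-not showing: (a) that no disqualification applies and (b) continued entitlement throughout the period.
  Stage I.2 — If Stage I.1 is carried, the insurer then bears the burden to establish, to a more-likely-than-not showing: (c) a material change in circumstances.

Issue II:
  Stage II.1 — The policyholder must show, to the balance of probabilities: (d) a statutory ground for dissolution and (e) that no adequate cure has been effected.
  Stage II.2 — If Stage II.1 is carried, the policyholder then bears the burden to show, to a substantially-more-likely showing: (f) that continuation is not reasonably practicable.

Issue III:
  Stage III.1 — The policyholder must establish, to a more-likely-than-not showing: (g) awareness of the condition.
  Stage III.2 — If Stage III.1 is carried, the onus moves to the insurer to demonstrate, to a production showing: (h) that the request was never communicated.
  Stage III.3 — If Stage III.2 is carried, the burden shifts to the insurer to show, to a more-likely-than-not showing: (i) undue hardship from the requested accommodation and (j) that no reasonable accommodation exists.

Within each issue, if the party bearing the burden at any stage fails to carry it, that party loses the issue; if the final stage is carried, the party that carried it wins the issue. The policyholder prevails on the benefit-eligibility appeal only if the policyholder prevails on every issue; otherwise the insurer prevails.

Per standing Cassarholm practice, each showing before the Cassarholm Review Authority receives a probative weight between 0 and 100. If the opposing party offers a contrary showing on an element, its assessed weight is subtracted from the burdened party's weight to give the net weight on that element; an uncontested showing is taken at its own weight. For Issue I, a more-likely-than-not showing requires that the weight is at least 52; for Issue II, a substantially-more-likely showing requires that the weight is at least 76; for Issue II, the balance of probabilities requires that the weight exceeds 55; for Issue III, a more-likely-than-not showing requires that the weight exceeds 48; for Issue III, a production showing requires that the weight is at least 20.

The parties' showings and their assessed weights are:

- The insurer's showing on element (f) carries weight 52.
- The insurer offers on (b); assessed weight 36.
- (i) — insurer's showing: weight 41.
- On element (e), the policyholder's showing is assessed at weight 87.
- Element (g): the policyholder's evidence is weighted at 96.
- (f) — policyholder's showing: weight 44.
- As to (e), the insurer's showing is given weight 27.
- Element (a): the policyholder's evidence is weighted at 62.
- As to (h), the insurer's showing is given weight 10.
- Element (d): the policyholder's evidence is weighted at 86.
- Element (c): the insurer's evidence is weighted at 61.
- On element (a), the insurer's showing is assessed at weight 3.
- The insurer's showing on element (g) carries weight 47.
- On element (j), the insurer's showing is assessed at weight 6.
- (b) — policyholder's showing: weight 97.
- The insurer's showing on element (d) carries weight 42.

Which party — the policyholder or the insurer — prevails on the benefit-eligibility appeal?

— Issue I —
At Stage I.1 the policyholder must meet a more-likely-than-not showing (weight is at least 52): on (a) the weight is 62 less the opposing 3 gives net 59, which does reach 52, so (a) meets the standard; on (b) the weight is 97 less the opposing 36 gives net 61, ≥ 52, so (b) meets the standard.
  Stage I.1 carried; the burden shifts to the insurer.
At Stage I.2 the insurer must meet a more-likely-than-not showing (weight is at least 52): on (c) the weight is 61, ≥ 52, so (c) meets the standard.
  Stage I.2 carried; the final stage is satisfied.
All stages carried — the insurer prevails on this issue.
— Issue II —
At Stage II.1 the policyholder must meet the balance of probabilities (weight exceeds 55): on (d) the weight is 86 less the opposing 42 gives net 44, which does not exceed 55, so (d) does not meet the standard; on (e) the weight is 87 less the opposing 27 gives net 60, which does exceed 55, so (e) meets the standard.
  The policyholder does not carry Stage II.1.
The insurer prevails on this issue.
— Issue III —
Stage III.1 (policyholder, a more-likely-than-not showing, weight exceeds 48): (g) net 96−47=49 > 48 — meets.
  All elements met. The burden passes to the insurer.
Stage III.2 (insurer, a production showing, weight is at least 20): (h) 10 < 20 — fails.
  Stage III.2 not carried; the insurer fails its burden.
The analysis ends at Stage III.2; the policyholder prevails on this issue.
Per-issue: Issue I → insurer; Issue II → insurer; Issue III → policyholder. The policyholder must prevail on every issue; overall, the insurer prevails.

insurer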